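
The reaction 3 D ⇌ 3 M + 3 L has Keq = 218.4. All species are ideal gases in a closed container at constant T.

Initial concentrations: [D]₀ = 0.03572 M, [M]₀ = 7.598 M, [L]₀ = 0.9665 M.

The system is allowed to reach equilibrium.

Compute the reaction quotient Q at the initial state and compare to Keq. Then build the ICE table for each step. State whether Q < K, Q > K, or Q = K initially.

Q₀ = 8.6890e+06 vs Keq = 218.4 ⇒ Q>K, reverse
Step 1:
                   D          M          L
  I          0.03572      7.598     0.9665
  C           0.5063    -0.5063    -0.5063
  E            0.542      7.092     0.4602
  solve Keq expr → x = -0.1688; check Q = 218.4

Q₀ = 8.6890e+06; Q > K (proceeds reverse)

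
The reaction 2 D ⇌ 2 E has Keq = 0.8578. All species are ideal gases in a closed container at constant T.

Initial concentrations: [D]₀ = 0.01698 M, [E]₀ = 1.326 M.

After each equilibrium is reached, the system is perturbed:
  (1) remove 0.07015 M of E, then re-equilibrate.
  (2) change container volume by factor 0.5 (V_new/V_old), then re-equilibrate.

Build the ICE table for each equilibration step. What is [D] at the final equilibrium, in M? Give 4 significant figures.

[D]_eq = 1.322 M

Q₀ = 6098 vs Keq = 0.8578 ⇒ Q>K, reverse
Step 1:
                   D          E
  I          0.01698      1.326
  C           0.6802    -0.6802
  E           0.6972     0.6458
  solve Keq expr → x = -0.3401; check Q = 0.8578
Then remove 0.07015 M of E.
Step 2:
                   D          E
  I           0.6972     0.5756
  C         -0.03642    0.03642
  E           0.6608      0.612
  solve Keq expr → x = 0.01821; check Q = 0.8578
Then change container volume by factor 0.5 (V_new/V_old).
Step 3:
                   D          E
  I            1.322      1.224
  C                0          0
  E            1.322      1.224
  solve Keq expr → x = 0; check Q = 0.8578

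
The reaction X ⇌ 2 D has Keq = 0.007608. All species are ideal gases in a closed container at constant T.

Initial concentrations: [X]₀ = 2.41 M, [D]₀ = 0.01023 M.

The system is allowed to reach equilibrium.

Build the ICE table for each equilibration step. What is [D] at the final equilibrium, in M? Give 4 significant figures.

Q₀ = 4.3424e-05 vs Keq = 0.007608 ⇒ Q<K, forward
Step 1:
                  X         D
  I            2.41   0.01023
  C        -0.06172    0.1234
  E           2.348    0.1337
  solve Keq expr → x = 0.06172; check Q = 0.007608

[D]_eq = 0.1337 M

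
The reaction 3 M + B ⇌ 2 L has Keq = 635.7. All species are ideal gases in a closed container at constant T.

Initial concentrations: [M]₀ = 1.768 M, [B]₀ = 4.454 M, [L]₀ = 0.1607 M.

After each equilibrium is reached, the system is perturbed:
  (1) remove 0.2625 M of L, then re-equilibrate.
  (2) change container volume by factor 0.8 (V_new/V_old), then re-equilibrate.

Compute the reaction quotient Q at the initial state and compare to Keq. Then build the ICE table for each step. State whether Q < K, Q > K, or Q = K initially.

Q₀ = 0.001049; Q < K (proceeds forward)

Q₀ = 0.001049 vs Keq = 635.7 ⇒ Q<K, forward
Step 1:
                  M         B         L
  init        1.768     4.454    0.1607
  Δ          -1.681   -0.5603     1.121
  eq        0.08721     3.894     1.281
  solve Keq expr → x = 0.5603; check Q = 635.7
Then remove 0.2625 M of L.
Step 2:
                  M         B         L
  init      0.08721     3.894     1.019
  Δ        -0.01194 -0.003982  0.007963
  eq        0.07526      3.89     1.027
  solve Keq expr → x = 0.003982; check Q = 635.7
Then change container volume by factor 0.8 (V_new/V_old).
Step 3:
                  M         B         L
  init      0.09408     4.862     1.283
  Δ        -0.01263 -0.004209  0.008417
  eq        0.08145     4.858     1.292
  solve Keq expr → x = 0.004209; check Q = 635.7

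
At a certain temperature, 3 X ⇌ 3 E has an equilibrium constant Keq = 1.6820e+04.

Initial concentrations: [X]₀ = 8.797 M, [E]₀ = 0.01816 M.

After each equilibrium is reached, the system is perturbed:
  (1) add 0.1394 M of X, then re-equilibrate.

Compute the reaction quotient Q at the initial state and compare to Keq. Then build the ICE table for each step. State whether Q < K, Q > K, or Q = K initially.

Q₀ = 8.7972e-09; Q < K (proceeds forward)

Q₀ = 8.7972e-09 vs Keq = 1.6820e+04 ⇒ Q<K, forward
Step 1:
                   X          E
  I            8.797    0.01816
  C           -8.466      8.466
  E           0.3311      8.484
  solve Keq expr → x = 2.822; check Q = 1.6820e+04
Then add 0.1394 M of X.
Step 2:
                   X          E
  I           0.4705      8.484
  C          -0.1342     0.1342
  E           0.3364      8.618
  solve Keq expr → x = 0.04472; check Q = 1.6820e+04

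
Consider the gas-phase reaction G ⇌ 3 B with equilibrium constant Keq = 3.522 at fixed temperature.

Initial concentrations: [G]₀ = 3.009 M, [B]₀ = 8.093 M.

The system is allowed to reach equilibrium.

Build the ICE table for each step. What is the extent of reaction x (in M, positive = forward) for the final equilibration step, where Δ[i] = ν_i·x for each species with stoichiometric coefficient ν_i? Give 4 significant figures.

x = -1.839 M

Q₀ = 176.2 vs Keq = 3.522 ⇒ Q>K, reverse
Step 1:
                   G          B
  Initial      3.009      8.093
  Change       1.839     -5.518
  Equil        4.848      2.575
  solve Keq expr → x = -1.839; check Q = 3.522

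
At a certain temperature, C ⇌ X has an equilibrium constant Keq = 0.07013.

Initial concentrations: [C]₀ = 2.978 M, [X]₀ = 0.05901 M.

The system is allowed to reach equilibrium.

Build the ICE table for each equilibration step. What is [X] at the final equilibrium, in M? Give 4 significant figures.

Q₀ = 0.01982 vs Keq = 0.07013 ⇒ Q<K, forward
Step 1:
                    C           X
  I             2.978     0.05901
  C             -0.14        0.14
  E             2.838       0.199
  solve Keq expr → x = 0.14; check Q = 0.07013

[X]_eq = 0.199 M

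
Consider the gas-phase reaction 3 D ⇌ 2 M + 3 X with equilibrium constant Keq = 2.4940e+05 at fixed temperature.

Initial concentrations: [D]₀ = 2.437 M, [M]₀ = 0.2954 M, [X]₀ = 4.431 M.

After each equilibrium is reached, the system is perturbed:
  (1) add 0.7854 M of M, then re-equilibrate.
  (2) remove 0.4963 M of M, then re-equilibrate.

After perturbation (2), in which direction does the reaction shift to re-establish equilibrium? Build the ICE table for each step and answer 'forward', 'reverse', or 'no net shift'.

Q₀ = 0.5245 vs Keq = 2.4940e+05 ⇒ Q<K, forward
Step 1:
                    D           M           X
  I             2.437      0.2954       4.431
  C            -2.278       1.519       2.278
  E            0.1586       1.814       6.709
  solve Keq expr → x = 0.7595; check Q = 2.4940e+05
Then add 0.7854 M of M.
Step 2:
                    D           M           X
  I            0.1586         2.6       6.709
  C           0.04037    -0.02691    -0.04037
  E            0.1989       2.573       6.669
  solve Keq expr → x = -0.01346; check Q = 2.4940e+05
Then remove 0.4963 M of M.
Step 3:
                    D           M           X
  I            0.1989       2.077       6.669
  C          -0.02492     0.01661     0.02492
  E             0.174       2.093       6.694
  solve Keq expr → x = 0.008306; check Q = 2.4940e+05

Direction: forward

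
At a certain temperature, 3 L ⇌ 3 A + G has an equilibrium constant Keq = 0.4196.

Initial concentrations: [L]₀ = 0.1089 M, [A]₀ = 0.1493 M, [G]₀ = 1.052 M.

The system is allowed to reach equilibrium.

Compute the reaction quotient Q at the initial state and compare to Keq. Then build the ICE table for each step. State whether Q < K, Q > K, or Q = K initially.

Q₀ = 2.711 vs Keq = 0.4196 ⇒ Q>K, reverse
Step 1:
                    L           A           G
  init         0.1089      0.1493       1.052
  Δ           0.03956    -0.03956    -0.01319
  eq           0.1485      0.1097       1.039
  solve Keq expr → x = -0.01319; check Q = 0.4196

Q₀ = 2.711; Q > K (proceeds reverse)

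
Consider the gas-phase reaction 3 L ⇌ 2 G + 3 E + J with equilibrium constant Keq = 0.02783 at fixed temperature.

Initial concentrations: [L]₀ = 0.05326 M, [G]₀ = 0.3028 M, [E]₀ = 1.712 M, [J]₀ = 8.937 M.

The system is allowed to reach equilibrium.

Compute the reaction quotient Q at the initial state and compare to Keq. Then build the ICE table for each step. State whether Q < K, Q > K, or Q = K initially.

Q₀ = 2.7215e+04; Q > K (proceeds reverse)

Q₀ = 2.7215e+04 vs Keq = 0.02783 ⇒ Q>K, reverse
Step 1:
                    L           G           E           J
  Initial     0.05326      0.3028       1.712       8.937
  Change       0.4343     -0.2895     -0.4343     -0.1448
  Equil        0.4876     0.01326       1.278       8.792
  solve Keq expr → x = -0.1448; check Q = 0.02783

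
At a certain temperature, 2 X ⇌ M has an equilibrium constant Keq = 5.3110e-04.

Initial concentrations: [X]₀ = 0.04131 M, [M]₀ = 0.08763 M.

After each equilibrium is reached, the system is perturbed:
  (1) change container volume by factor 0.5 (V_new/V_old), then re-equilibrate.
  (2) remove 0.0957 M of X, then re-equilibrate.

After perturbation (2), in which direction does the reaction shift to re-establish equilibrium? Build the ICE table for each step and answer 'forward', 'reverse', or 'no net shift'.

Q₀ = 51.35 vs Keq = 5.3110e-04 ⇒ Q>K, reverse
Step 1:
                   X          M
  I          0.04131    0.08763
  C           0.1752   -0.08761
  E           0.2165 2.4898e-05
  solve Keq expr → x = -0.08761; check Q = 5.3110e-04
Then change container volume by factor 0.5 (V_new/V_old).
Step 2:
                   X          M
  I            0.433 4.9797e-05
  C       -9.9502e-05 4.9751e-05
  E           0.4329 9.9548e-05
  solve Keq expr → x = 4.9751e-05; check Q = 5.3110e-04
Then remove 0.0957 M of X.
Step 3:
                   X          M
  I           0.3372 9.9548e-05
  C       7.8235e-05 -3.9117e-05
  E           0.3373 6.0431e-05
  solve Keq expr → x = -3.9117e-05; check Q = 5.3110e-04

Direction: reverse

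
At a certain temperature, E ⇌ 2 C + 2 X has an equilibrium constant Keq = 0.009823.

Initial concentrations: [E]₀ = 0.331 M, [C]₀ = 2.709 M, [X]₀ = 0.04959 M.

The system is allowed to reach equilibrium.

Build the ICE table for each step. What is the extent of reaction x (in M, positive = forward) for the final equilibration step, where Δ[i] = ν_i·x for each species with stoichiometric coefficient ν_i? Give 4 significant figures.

x = -0.01394 M

Q₀ = 0.05452 vs Keq = 0.009823 ⇒ Q>K, reverse
Step 1:
                   E          C          X
  I            0.331      2.709    0.04959
  C          0.01394   -0.02788   -0.02788
  E           0.3449      2.681    0.02171
  solve Keq expr → x = -0.01394; check Q = 0.009823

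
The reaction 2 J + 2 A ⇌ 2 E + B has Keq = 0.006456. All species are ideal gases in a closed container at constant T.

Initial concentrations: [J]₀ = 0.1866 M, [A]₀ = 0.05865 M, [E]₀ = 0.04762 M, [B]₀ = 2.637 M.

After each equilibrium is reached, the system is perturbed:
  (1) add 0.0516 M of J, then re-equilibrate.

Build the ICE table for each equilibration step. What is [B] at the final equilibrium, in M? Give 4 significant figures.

Q₀ = 49.93 vs Keq = 0.006456 ⇒ Q>K, reverse
Step 1:
                   J          A          E          B
  init        0.1866    0.05865    0.04762      2.637
  Δ           0.0464     0.0464    -0.0464    -0.0232
  eq           0.233     0.1051   0.001217      2.614
  solve Keq expr → x = -0.0232; check Q = 0.006456
Then add 0.0516 M of J.
Step 2:
                   J          A          E          B
  init        0.2846     0.1051   0.001217      2.614
  Δ       -2.6425e-04 -2.6425e-04 2.6425e-04 1.3213e-04
  eq          0.2843     0.1048   0.001481      2.614
  solve Keq expr → x = 1.3213e-04; check Q = 0.006456

[B]_eq = 2.614 M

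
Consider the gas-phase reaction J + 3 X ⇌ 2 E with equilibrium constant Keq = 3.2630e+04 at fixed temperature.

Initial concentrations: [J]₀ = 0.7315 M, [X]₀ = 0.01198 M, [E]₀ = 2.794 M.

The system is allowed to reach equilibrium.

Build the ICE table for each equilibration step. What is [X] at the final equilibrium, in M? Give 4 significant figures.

[X]_eq = 0.06772 M

Q₀ = 6.2068e+06 vs Keq = 3.2630e+04 ⇒ Q>K, reverse
Step 1:
                    J           X           E
  init         0.7315     0.01198       2.794
  Δ           0.01858     0.05574    -0.03716
  eq           0.7501     0.06772       2.757
  solve Keq expr → x = -0.01858; check Q = 3.2630e+04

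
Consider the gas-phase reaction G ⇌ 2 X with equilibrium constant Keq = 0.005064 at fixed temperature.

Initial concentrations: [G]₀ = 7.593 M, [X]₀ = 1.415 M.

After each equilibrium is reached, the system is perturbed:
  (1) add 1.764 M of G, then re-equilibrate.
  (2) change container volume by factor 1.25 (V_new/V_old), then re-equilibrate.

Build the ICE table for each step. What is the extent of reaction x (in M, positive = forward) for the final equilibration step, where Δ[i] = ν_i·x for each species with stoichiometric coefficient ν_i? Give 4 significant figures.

x = 0.01053 M

Q₀ = 0.2637 vs Keq = 0.005064 ⇒ Q>K, reverse
Step 1:
                  G         X
  I           7.593     1.415
  C          0.6056    -1.211
  E           8.199    0.2038
  solve Keq expr → x = -0.6056; check Q = 0.005064
Then add 1.764 M of G.
Step 2:
                  G         X
  I           9.963    0.2038
  C        -0.01037   0.02074
  E           9.952    0.2245
  solve Keq expr → x = 0.01037; check Q = 0.005064
Then change container volume by factor 1.25 (V_new/V_old).
Step 3:
                  G         X
  I           7.962    0.1796
  C        -0.01053   0.02107
  E           7.951    0.2007
  solve Keq expr → x = 0.01053; check Q = 0.005064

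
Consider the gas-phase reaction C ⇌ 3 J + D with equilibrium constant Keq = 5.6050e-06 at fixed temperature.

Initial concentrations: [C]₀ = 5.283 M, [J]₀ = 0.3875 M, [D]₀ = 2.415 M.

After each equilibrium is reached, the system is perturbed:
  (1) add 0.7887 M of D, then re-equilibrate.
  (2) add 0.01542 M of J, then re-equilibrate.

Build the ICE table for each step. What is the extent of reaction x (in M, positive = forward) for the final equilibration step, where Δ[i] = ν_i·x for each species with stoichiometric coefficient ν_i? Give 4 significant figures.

Q₀ = 0.0266 vs Keq = 5.6050e-06 ⇒ Q>K, reverse
Step 1:
                   C          J          D
  init         5.283     0.3875      2.415
  Δ           0.1213    -0.3639    -0.1213
  eq           5.404    0.02364      2.294
  solve Keq expr → x = -0.1213; check Q = 5.6050e-06
Then add 0.7887 M of D.
Step 2:
                   C          J          D
  init         5.404    0.02364      3.082
  Δ       7.3829e-04  -0.002215 -7.3829e-04
  eq           5.405    0.02142      3.082
  solve Keq expr → x = -7.3829e-04; check Q = 5.6050e-06
Then add 0.01542 M of J.
Step 3:
                   C          J          D
  init         5.405    0.03684      3.082
  Δ         0.005134    -0.0154  -0.005134
  eq            5.41    0.02144      3.077
  solve Keq expr → x = -0.005134; check Q = 5.6050e-06

x = -0.005134 M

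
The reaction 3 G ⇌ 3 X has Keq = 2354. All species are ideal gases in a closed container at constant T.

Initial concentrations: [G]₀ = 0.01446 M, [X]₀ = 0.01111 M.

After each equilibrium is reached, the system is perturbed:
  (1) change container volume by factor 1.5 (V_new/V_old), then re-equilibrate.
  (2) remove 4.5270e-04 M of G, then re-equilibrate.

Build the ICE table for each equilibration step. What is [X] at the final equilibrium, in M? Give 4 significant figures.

[X]_eq = 0.01543 M

Q₀ = 0.4536 vs Keq = 2354 ⇒ Q<K, forward
Step 1:
                    G           X
  I           0.01446     0.01111
  C          -0.01267     0.01267
  E          0.001788     0.02378
  solve Keq expr → x = 0.004224; check Q = 2354
Then change container volume by factor 1.5 (V_new/V_old).
Step 2:
                    G           X
  I          0.001192     0.01585
  C                 0           0
  E          0.001192     0.01585
  solve Keq expr → x = 0; check Q = 2354
Then remove 4.5270e-04 M of G.
Step 3:
                    G           X
  I        7.3916e-04     0.01585
  C        4.2105e-04 -4.2105e-04
  E           0.00116     0.01543
  solve Keq expr → x = -1.4035e-04; check Q = 2354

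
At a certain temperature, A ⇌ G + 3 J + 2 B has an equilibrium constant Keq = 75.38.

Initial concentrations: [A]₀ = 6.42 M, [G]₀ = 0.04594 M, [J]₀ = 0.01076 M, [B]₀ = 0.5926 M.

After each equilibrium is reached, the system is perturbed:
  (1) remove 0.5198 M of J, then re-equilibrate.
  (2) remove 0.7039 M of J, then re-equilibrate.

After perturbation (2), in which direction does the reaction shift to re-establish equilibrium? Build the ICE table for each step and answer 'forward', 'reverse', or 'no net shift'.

Q₀ = 3.1305e-09 vs Keq = 75.38 ⇒ Q<K, forward
Step 1:
                  A         G         J         B
  Initial      6.42   0.04594   0.01076    0.5926
  Change     -1.141     1.141     3.424     2.283
  Equil       5.279     1.187     3.435     2.875
  solve Keq expr → x = 1.141; check Q = 75.38
Then remove 0.5198 M of J.
Step 2:
                  A         G         J         B
  Initial     5.279     1.187     2.915     2.875
  Change    -0.0929    0.0929    0.2787    0.1858
  Equil       5.186      1.28     3.194     3.061
  solve Keq expr → x = 0.0929; check Q = 75.38
Then remove 0.7039 M of J.
Step 3:
                  A         G         J         B
  Initial     5.186      1.28      2.49     3.061
  Change    -0.1348    0.1348    0.4045    0.2697
  Equil       5.051     1.415     2.894     3.331
  solve Keq expr → x = 0.1348; check Q = 75.38

Direction: forward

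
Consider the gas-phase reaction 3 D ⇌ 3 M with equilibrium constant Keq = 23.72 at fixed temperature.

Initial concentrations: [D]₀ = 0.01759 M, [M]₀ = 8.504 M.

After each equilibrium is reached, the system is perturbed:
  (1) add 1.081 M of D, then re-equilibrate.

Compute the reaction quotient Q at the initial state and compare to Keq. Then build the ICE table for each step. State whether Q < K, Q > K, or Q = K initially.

Q₀ = 1.1300e+08; Q > K (proceeds reverse)

Q₀ = 1.1300e+08 vs Keq = 23.72 ⇒ Q>K, reverse
Step 1:
                    D           M
  init        0.01759       8.504
  Δ             2.183      -2.183
  eq              2.2       6.321
  solve Keq expr → x = -0.7275; check Q = 23.72
Then add 1.081 M of D.
Step 2:
                    D           M
  init          3.281       6.321
  Δ           -0.8019      0.8019
  eq            2.479       7.123
  solve Keq expr → x = 0.2673; check Q = 23.72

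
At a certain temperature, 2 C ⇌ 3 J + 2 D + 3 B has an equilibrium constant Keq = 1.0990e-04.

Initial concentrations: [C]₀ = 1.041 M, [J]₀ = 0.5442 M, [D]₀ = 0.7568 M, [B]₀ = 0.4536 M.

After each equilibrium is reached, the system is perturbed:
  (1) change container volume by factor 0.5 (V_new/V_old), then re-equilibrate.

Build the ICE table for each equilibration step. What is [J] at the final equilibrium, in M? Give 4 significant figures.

Q₀ = 0.00795 vs Keq = 1.0990e-04 ⇒ Q>K, reverse
Step 1:
                   C          J          D          B
  I            1.041     0.5442     0.7568     0.4536
  C           0.1478    -0.2217    -0.1478    -0.2217
  E            1.189     0.3225      0.609     0.2319
  solve Keq expr → x = -0.07389; check Q = 1.0990e-04
Then change container volume by factor 0.5 (V_new/V_old).
Step 2:
                   C          J          D          B
  I            2.378     0.6451      1.218     0.4639
  C           0.1648    -0.2472    -0.1648    -0.2472
  E            2.542     0.3978      1.053     0.2166
  solve Keq expr → x = -0.08241; check Q = 1.0990e-04

[J]_eq = 0.3978 M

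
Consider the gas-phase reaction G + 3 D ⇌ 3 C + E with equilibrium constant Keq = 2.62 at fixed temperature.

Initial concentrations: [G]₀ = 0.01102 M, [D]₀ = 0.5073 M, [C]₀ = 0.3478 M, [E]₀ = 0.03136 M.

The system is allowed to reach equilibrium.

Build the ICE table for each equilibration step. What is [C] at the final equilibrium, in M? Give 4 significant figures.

[C]_eq = 0.3638 M

Q₀ = 0.917 vs Keq = 2.62 ⇒ Q<K, forward
Step 1:
                   G          D          C          E
  Initial    0.01102     0.5073     0.3478    0.03136
  Change   -0.005334     -0.016      0.016   0.005334
  Equil     0.005686     0.4913     0.3638    0.03669
  solve Keq expr → x = 0.005334; check Q = 2.62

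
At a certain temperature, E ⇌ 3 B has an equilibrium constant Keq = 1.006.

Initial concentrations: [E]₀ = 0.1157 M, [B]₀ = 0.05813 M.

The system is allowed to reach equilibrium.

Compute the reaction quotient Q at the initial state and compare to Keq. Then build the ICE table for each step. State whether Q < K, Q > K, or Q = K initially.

Q₀ = 0.001698 vs Keq = 1.006 ⇒ Q<K, forward
Step 1:
                  E         B
  init       0.1157   0.05813
  Δ         -0.0851    0.2553
  eq         0.0306    0.3134
  solve Keq expr → x = 0.0851; check Q = 1.006

Q₀ = 0.001698; Q < K (proceeds forward)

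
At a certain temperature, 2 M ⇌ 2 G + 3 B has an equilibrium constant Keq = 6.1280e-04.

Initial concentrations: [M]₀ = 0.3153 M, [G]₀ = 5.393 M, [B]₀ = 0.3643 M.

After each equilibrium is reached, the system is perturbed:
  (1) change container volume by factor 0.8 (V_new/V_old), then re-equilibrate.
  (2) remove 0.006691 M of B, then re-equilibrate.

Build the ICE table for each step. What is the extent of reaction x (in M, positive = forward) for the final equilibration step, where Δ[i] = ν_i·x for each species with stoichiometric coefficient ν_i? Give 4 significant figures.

x = 0.0022 M

Q₀ = 14.14 vs Keq = 6.1280e-04 ⇒ Q>K, reverse
Step 1:
                   M          G          B
  init        0.3153      5.393     0.3643
  Δ           0.2302    -0.2302    -0.3453
  eq          0.5455      5.163    0.01898
  solve Keq expr → x = -0.1151; check Q = 6.1280e-04
Then change container volume by factor 0.8 (V_new/V_old).
Step 2:
                   M          G          B
  init        0.6819      6.453    0.02373
  Δ         0.003121  -0.003121  -0.004682
  eq           0.685       6.45    0.01905
  solve Keq expr → x = -0.001561; check Q = 6.1280e-04
Then remove 0.006691 M of B.
Step 3:
                   M          G          B
  init         0.685       6.45    0.01236
  Δ          -0.0044     0.0044   0.006601
  eq          0.6806      6.455    0.01896
  solve Keq expr → x = 0.0022; check Q = 6.1280e-04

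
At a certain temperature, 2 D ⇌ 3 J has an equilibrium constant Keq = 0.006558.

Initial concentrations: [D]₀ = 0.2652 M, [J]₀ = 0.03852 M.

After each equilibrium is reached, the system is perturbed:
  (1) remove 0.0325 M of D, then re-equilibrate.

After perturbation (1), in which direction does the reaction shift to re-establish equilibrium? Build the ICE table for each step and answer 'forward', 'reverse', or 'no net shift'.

Direction: reverse

Q₀ = 8.1267e-04 vs Keq = 0.006558 ⇒ Q<K, forward
Step 1:
                   D          J
  init        0.2652    0.03852
  Δ         -0.02283    0.03424
  eq          0.2424    0.07276
  solve Keq expr → x = 0.01141; check Q = 0.006558
Then remove 0.0325 M of D.
Step 2:
                   D          J
  init        0.2099    0.07276
  Δ         0.003896  -0.005844
  eq          0.2138    0.06692
  solve Keq expr → x = -0.001948; check Q = 0.006558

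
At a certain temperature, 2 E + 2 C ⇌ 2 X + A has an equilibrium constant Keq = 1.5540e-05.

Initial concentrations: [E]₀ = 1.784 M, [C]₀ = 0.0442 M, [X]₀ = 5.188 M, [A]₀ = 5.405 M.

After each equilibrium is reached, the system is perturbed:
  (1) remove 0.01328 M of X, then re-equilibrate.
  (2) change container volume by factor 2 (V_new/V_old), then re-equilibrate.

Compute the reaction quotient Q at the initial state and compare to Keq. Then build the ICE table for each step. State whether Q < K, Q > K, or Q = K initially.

Q₀ = 2.3397e+04; Q > K (proceeds reverse)

Q₀ = 2.3397e+04 vs Keq = 1.5540e-05 ⇒ Q>K, reverse
Step 1:
                   E          C          X          A
  I            1.784     0.0442      5.188      5.405
  C            5.105      5.105     -5.105     -2.553
  E            6.889      5.149     0.0828      2.852
  solve Keq expr → x = -2.553; check Q = 1.5540e-05
Then remove 0.01328 M of X.
Step 2:
                   E          C          X          A
  I            6.889      5.149    0.06952      2.852
  C         -0.01283   -0.01283    0.01283   0.006414
  E            6.876      5.137    0.08235      2.859
  solve Keq expr → x = 0.006414; check Q = 1.5540e-05
Then change container volume by factor 2 (V_new/V_old).
Step 3:
                   E          C          X          A
  I            3.438      2.568    0.04118      1.429
  C          0.01177    0.01177   -0.01177  -0.005883
  E             3.45       2.58    0.02941      1.424
  solve Keq expr → x = -0.005883; check Q = 1.5540e-05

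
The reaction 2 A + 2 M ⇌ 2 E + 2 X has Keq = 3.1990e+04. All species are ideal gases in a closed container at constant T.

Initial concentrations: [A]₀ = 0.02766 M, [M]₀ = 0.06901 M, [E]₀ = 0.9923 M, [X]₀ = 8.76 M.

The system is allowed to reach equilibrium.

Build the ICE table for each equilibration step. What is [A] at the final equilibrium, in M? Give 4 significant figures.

[A]_eq = 0.1813 M

Q₀ = 2.0738e+07 vs Keq = 3.1990e+04 ⇒ Q>K, reverse
Step 1:
                  A         M         E         X
  init      0.02766   0.06901    0.9923      8.76
  Δ          0.1536    0.1536   -0.1536   -0.1536
  eq         0.1813    0.2226    0.8387     8.606
  solve Keq expr → x = -0.07681; check Q = 3.1990e+04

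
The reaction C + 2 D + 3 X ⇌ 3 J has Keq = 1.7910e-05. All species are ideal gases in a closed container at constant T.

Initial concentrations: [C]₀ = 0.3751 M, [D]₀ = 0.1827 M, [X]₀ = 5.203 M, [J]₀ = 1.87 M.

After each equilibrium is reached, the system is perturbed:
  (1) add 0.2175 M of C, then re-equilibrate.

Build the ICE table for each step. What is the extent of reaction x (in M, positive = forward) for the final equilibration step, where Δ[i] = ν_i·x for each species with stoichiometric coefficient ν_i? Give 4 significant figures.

x = 0.004449 M

Q₀ = 3.708 vs Keq = 1.7910e-05 ⇒ Q>K, reverse
Step 1:
                  C         D         X         J
  init       0.3751    0.1827     5.203      1.87
  Δ          0.5541     1.108     1.662    -1.662
  eq         0.9292     1.291     6.865    0.2078
  solve Keq expr → x = -0.5541; check Q = 1.7910e-05
Then add 0.2175 M of C.
Step 2:
                  C         D         X         J
  init        1.147     1.291     6.865    0.2078
  Δ       -0.004449 -0.008898  -0.01335   0.01335
  eq          1.142     1.282     6.852    0.2211
  solve Keq expr → x = 0.004449; check Q = 1.7910e-05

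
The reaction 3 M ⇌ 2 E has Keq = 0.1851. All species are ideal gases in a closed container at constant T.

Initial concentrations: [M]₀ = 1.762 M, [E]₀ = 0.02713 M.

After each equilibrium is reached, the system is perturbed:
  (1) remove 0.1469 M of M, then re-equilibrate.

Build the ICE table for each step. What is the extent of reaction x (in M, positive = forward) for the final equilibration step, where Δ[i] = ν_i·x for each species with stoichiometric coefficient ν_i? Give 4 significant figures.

Q₀ = 1.3455e-04 vs Keq = 0.1851 ⇒ Q<K, forward
Step 1:
                   M          E
  I            1.762    0.02713
  C          -0.6828     0.4552
  E            1.079     0.4823
  solve Keq expr → x = 0.2276; check Q = 0.1851
Then remove 0.1469 M of M.
Step 2:
                   M          E
  I           0.9323     0.4823
  C          0.07301   -0.04868
  E            1.005     0.4337
  solve Keq expr → x = -0.02434; check Q = 0.1851

x = -0.02434 M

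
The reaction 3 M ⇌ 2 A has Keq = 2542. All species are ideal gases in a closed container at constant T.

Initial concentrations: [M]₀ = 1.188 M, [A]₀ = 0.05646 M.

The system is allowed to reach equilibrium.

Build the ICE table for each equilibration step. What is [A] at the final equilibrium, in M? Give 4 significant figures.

[A]_eq = 0.8061 M

Q₀ = 0.001901 vs Keq = 2542 ⇒ Q<K, forward
Step 1:
                   M          A
  Initial      1.188    0.05646
  Change      -1.125     0.7497
  Equil      0.06347     0.8061
  solve Keq expr → x = 0.3748; check Q = 2542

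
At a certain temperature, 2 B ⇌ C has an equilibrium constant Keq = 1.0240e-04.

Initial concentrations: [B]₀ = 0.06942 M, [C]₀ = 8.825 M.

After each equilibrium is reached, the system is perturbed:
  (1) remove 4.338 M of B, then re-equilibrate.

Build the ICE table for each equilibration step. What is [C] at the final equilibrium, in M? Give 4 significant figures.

[C]_eq = 0.01824 M

Q₀ = 1831 vs Keq = 1.0240e-04 ⇒ Q>K, reverse
Step 1:
                    B           C
  Initial     0.06942       8.825
  Change        17.59      -8.793
  Equil         17.66     0.03192
  solve Keq expr → x = -8.793; check Q = 1.0240e-04
Then remove 4.338 M of B.
Step 2:
                    B           C
  Initial       13.32     0.03192
  Change      0.02737    -0.01368
  Equil         13.34     0.01824
  solve Keq expr → x = -0.01368; check Q = 1.0240e-04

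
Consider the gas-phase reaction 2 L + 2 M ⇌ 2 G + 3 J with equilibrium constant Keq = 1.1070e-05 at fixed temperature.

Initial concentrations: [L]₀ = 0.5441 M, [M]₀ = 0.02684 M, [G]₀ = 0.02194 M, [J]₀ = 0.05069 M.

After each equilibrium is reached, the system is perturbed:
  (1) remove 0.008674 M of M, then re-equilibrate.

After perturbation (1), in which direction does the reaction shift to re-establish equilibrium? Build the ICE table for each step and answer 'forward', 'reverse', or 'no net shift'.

Q₀ = 2.9398e-04 vs Keq = 1.1070e-05 ⇒ Q>K, reverse
Step 1:
                   L          M          G          J
  init        0.5441    0.02684    0.02194    0.05069
  Δ          0.01094    0.01094   -0.01094   -0.01642
  eq           0.555    0.03778      0.011    0.03427
  solve Keq expr → x = -0.005472; check Q = 1.1070e-05
Then remove 0.008674 M of M.
Step 2:
                   L          M          G          J
  init         0.555    0.02911      0.011    0.03427
  Δ         0.001305   0.001305  -0.001305  -0.001958
  eq          0.5563    0.03041   0.009691    0.03232
  solve Keq expr → x = -6.5265e-04; check Q = 1.1070e-05

Direction: reverse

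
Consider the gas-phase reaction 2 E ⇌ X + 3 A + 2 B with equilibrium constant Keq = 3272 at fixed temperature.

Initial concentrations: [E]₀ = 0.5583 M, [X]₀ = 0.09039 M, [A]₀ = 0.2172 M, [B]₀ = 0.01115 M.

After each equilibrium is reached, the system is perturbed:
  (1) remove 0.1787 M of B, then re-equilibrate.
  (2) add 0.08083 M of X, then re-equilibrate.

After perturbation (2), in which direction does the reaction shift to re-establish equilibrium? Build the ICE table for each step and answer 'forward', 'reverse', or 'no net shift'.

Q₀ = 3.6941e-07 vs Keq = 3272 ⇒ Q<K, forward
Step 1:
                   E          X          A          B
  I           0.5583    0.09039     0.2172    0.01115
  C          -0.5519      0.276     0.8279     0.5519
  E         0.006366     0.3664      1.045     0.5631
  solve Keq expr → x = 0.276; check Q = 3272
Then remove 0.1787 M of B.
Step 2:
                   E          X          A          B
  I         0.006366     0.3664      1.045     0.3844
  C        -0.001973 9.8674e-04    0.00296   0.001973
  E         0.004392     0.3673      1.048     0.3864
  solve Keq expr → x = 9.8674e-04; check Q = 3272
Then add 0.08083 M of X.
Step 3:
                   E          X          A          B
  I         0.004392     0.4482      1.048     0.3864
  C       4.4775e-04 -2.2388e-04 -6.7163e-04 -4.4775e-04
  E          0.00484     0.4479      1.047     0.3859
  solve Keq expr → x = -2.2388e-04; check Q = 3272

Direction: reverse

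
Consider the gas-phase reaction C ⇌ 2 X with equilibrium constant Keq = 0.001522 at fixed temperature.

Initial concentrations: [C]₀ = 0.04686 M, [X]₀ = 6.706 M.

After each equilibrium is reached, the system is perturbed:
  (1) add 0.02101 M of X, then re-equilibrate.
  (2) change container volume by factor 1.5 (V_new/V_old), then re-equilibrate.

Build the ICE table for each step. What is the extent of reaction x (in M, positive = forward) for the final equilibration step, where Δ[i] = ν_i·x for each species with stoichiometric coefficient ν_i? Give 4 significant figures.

x = 0.005334 M

Q₀ = 959.7 vs Keq = 0.001522 ⇒ Q>K, reverse
Step 1:
                  C         X
  I         0.04686     6.706
  C           3.317    -6.634
  E           3.364   0.07156
  solve Keq expr → x = -3.317; check Q = 0.001522
Then add 0.02101 M of X.
Step 2:
                  C         X
  I           3.364   0.09257
  C         0.01045   -0.0209
  E           3.375   0.07167
  solve Keq expr → x = -0.01045; check Q = 0.001522
Then change container volume by factor 1.5 (V_new/V_old).
Step 3:
                  C         X
  I            2.25   0.04778
  C       -0.005334   0.01067
  E           2.244   0.05845
  solve Keq expr → x = 0.005334; check Q = 0.001522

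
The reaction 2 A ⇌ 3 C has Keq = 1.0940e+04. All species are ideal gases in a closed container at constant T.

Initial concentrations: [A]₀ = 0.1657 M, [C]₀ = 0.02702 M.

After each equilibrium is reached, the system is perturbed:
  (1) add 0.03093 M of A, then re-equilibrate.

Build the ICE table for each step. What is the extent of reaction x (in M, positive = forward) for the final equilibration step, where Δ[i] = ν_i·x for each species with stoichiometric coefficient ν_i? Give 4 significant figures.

x = 0.01529 M

Q₀ = 7.1847e-04 vs Keq = 1.0940e+04 ⇒ Q<K, forward
Step 1:
                    A           C
  I            0.1657     0.02702
  C           -0.1643      0.2465
  E          0.001368      0.2735
  solve Keq expr → x = 0.08217; check Q = 1.0940e+04
Then add 0.03093 M of A.
Step 2:
                    A           C
  I            0.0323      0.2735
  C          -0.03057     0.04586
  E          0.001726      0.3194
  solve Keq expr → x = 0.01529; check Q = 1.0940e+04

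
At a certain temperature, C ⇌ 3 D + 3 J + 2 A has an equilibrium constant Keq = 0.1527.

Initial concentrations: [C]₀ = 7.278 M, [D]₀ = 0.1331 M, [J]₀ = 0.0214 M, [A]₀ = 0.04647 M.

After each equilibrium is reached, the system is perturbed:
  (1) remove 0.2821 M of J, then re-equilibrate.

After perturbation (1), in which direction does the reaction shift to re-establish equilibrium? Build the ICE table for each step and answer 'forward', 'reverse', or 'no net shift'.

Direction: forward

Q₀ = 6.8566e-12 vs Keq = 0.1527 ⇒ Q<K, forward
Step 1:
                  C         D         J         A
  init        7.278    0.1331    0.0214   0.04647
  Δ         -0.3467      1.04      1.04    0.6935
  eq          6.931     1.173     1.062      0.74
  solve Keq expr → x = 0.3467; check Q = 0.1527
Then remove 0.2821 M of J.
Step 2:
                  C         D         J         A
  init        6.931     1.173    0.7795      0.74
  Δ        -0.03972    0.1192    0.1192   0.07944
  eq          6.892     1.293    0.8987    0.8194
  solve Keq expr → x = 0.03972; check Q = 0.1527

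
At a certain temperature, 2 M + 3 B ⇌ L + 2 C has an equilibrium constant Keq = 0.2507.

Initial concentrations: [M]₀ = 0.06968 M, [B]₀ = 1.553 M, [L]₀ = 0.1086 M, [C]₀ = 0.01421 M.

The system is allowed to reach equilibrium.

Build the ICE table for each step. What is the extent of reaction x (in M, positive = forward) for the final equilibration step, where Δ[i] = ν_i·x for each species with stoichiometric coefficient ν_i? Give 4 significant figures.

x = 0.02285 M

Q₀ = 0.001206 vs Keq = 0.2507 ⇒ Q<K, forward
Step 1:
                  M         B         L         C
  I         0.06968     1.553    0.1086   0.01421
  C         -0.0457  -0.06854   0.02285    0.0457
  E         0.02398     1.484    0.1314   0.05991
  solve Keq expr → x = 0.02285; check Q = 0.2507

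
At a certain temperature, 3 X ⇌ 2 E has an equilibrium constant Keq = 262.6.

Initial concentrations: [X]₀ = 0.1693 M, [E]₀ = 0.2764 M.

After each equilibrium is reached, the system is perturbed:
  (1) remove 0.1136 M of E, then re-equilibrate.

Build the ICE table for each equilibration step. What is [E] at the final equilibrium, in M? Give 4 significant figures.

[E]_eq = 0.2359 M

Q₀ = 15.74 vs Keq = 262.6 ⇒ Q<K, forward
Step 1:
                   X          E
  I           0.1693     0.2764
  C         -0.09343    0.06228
  E          0.07587     0.3387
  solve Keq expr → x = 0.03114; check Q = 262.6
Then remove 0.1136 M of E.
Step 2:
                   X          E
  I          0.07587     0.2251
  C         -0.01625    0.01083
  E          0.05962     0.2359
  solve Keq expr → x = 0.005417; check Q = 262.6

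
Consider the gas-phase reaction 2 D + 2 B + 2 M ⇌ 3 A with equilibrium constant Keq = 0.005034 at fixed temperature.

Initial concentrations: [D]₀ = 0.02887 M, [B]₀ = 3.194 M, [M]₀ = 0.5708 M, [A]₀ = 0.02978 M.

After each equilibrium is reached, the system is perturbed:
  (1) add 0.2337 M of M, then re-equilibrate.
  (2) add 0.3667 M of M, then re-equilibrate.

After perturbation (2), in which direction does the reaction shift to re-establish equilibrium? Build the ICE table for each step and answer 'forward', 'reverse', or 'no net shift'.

Direction: forward

Q₀ = 0.009533 vs Keq = 0.005034 ⇒ Q>K, reverse
Step 1:
                   D          B          M          A
  I          0.02887      3.194     0.5708    0.02978
  C         0.002742   0.002742   0.002742  -0.004112
  E          0.03161      3.197     0.5735    0.02567
  solve Keq expr → x = -0.001371; check Q = 0.005034
Then add 0.2337 M of M.
Step 2:
                   D          B          M          A
  I          0.03161      3.197     0.8072    0.02567
  C        -0.002956  -0.002956  -0.002956   0.004434
  E          0.02866      3.194     0.8043     0.0301
  solve Keq expr → x = 0.001478; check Q = 0.005034
Then add 0.3667 M of M.
Step 3:
                   D          B          M          A
  I          0.02866      3.194      1.171     0.0301
  C        -0.003501  -0.003501  -0.003501   0.005252
  E          0.02515       3.19      1.167    0.03535
  solve Keq expr → x = 0.001751; check Q = 0.005034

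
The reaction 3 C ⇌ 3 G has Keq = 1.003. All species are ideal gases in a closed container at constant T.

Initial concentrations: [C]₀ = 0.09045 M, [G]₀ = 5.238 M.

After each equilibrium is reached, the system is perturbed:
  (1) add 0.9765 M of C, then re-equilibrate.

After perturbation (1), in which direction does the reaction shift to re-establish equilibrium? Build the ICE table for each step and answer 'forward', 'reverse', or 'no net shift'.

Q₀ = 1.9421e+05 vs Keq = 1.003 ⇒ Q>K, reverse
Step 1:
                    C           G
  I           0.09045       5.238
  C             2.572      -2.572
  E             2.663       2.666
  solve Keq expr → x = -0.8575; check Q = 1.003
Then add 0.9765 M of C.
Step 2:
                    C           G
  I             3.639       2.666
  C           -0.4885      0.4885
  E             3.151       3.154
  solve Keq expr → x = 0.1628; check Q = 1.003

Direction: forward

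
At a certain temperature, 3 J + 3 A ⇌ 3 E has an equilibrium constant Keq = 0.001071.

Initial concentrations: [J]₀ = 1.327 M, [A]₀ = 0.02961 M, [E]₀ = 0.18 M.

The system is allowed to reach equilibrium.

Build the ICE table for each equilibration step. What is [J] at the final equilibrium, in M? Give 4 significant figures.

Q₀ = 96.14 vs Keq = 0.001071 ⇒ Q>K, reverse
Step 1:
                  J         A         E
  I           1.327   0.02961      0.18
  C          0.1524    0.1524   -0.1524
  E           1.479    0.1821   0.02756
  solve Keq expr → x = -0.05081; check Q = 0.001071

[J]_eq = 1.479 M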